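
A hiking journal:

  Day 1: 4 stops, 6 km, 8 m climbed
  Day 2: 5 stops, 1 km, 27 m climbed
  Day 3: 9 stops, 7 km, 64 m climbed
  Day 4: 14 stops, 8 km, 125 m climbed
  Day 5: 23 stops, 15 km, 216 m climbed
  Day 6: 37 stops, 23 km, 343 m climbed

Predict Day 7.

60 stops, 38 km, 512 m climbed

For the stops, each term is the sum of the two before it: 4, 5, 9, 14, 23, 37 → 60.
Km: each term is the sum of the two before it, so 6, 1, 7, 8, 15, 23 → 38.
For the m climbed, perfect cubes: 2³, 3³, 4³, …: 8, 27, 64, 125, 216, 343 → 512.
So the next record is 60 stops, 38 km, 512 m climbed.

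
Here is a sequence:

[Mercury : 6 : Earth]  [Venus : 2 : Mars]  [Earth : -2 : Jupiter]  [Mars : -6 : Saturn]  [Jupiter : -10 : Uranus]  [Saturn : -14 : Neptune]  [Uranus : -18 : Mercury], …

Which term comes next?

[Neptune : -22 : Venus]

First planet: Mercury, Venus, Earth, Mars, Jupiter, Saturn, Uranus → Neptune (runs through the planets Mercury→Neptune).
Second part goes 6, 2, -2, -6, -10, -14, -18 → -22 (−4 each step).
Second planet: runs through the planets Mercury→Neptune; Earth, Mars, Jupiter, Saturn, Uranus, Neptune, Mercury → Venus.
Putting it together: [Neptune : -22 : Venus].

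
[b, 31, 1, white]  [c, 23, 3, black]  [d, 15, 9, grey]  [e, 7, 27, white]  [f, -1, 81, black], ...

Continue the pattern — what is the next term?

[g, -9, 243, grey]

Letter: b, c, d, e, f → g (letters move forward 1 place in the alphabet).
Second coordinate — −8 each step: 31, 23, 15, 7, -1 → -9.
Third coordinate: ×3 each step; 1, 3, 9, 27, 81 → 243.
Shade goes white, black, grey, white, black → grey (repeats white → black → grey).
So the next term is [g, -9, 243, grey].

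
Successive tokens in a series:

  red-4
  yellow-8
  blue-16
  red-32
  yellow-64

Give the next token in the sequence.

blue-128

Colour — repeats red → yellow → blue: red, yellow, blue, red, yellow → blue.
Second component goes 4, 8, 16, 32, 64 → 128 (×2 each step).
Putting it together: blue-128.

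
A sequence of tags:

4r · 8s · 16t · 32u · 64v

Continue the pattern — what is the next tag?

First component: ×2 each step; 4, 8, 16, 32, 64 → 128.
Letter: letters move forward 1 place in the alphabet, so r, s, t, u, v → w.
Combining the parts gives 128w.

128w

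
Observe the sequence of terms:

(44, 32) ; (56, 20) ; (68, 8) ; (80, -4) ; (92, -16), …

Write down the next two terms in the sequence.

First component: +12 each step; 44, 56, 68, 80, 92 → 104 → 116.
Second component: 32, 20, 8, -4, -16 → -28 → -40 (together with the first component always sums to 76).
Putting the parts together: (104, -28) and then (116, -40).

(104, -28), (116, -40)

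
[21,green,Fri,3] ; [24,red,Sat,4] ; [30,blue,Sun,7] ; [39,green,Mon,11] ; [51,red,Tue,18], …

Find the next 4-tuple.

First slot: differences are 3, 6, 9, … (increasing by 3 each time); 21, 24, 30, 39, 51 → 66.
Colour goes green, red, blue, green, red → blue (repeats green → red → blue).
Day goes Fri, Sat, Sun, Mon, Tue → Wed (runs through the weekdays Mon→Sun).
Fourth slot: 3, 4, 7, 11, 18 → 29 (each term is the sum of the two before it).
So the next 4-tuple is [66,blue,Wed,29].

[66,blue,Wed,29]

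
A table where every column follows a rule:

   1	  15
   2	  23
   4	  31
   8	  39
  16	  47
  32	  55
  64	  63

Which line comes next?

First component: ×2 each step, so 1, 2, 4, 8, 16, 32, 64 → 128.
Second component: +8 each step, so 15, 23, 31, 39, 47, 55, 63 → 71.
Combining the parts gives 128  71.

128  71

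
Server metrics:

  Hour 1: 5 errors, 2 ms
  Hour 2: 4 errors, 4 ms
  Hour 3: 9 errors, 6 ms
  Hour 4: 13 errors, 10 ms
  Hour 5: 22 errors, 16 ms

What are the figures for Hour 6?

For the errors, each term is the sum of the two before it: 5, 4, 9, 13, 22 → 35.
Ms: each term is the sum of the two before it; 2, 4, 6, 10, 16 → 26.
Combining the parts gives 35 errors, 26 ms.

35 errors, 26 ms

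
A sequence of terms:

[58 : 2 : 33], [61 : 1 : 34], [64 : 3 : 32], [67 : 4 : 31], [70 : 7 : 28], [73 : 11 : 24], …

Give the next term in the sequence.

[76 : 18 : 17]

First component goes 58, 61, 64, 67, 70, 73 → 76 (+3 each step).
Second component: 2, 1, 3, 4, 7, 11 → 18 (each term is the sum of the two before it).
Third component — together with the second component always sums to 35: 33, 34, 32, 31, 28, 24 → 17.
Combining the parts gives [76 : 18 : 17].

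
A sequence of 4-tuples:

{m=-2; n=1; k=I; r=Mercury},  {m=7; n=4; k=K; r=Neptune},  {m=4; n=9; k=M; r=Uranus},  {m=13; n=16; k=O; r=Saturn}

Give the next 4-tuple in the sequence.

M — alternating steps +9, −3, +9, −3, …: -2, 7, 4, 13 → 10.
N: 1, 4, 9, 16 → 25 (perfect squares: 1², 2², 3², …).
K: letters move forward 2 places in the alphabet; I, K, M, O → Q.
For the r, runs backward through the planets Mercury→Neptune: Mercury, Neptune, Uranus, Saturn → Jupiter.
Combining the parts gives {m=10; n=25; k=Q; r=Jupiter}.

{m=10; n=25; k=Q; r=Jupiter}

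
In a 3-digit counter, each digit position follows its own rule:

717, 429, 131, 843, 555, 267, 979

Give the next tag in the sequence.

681

First digit: 7, 4, 1, 8, 5, 2, 9 → 6 (−3 each step, mod 10).
Second digit: +1 each step, mod 10; 1, 2, 3, 4, 5, 6, 7 → 8.
Third digit goes 7, 9, 1, 3, 5, 7, 9 → 1 (+2 each step, mod 10).
Combining the parts gives 681.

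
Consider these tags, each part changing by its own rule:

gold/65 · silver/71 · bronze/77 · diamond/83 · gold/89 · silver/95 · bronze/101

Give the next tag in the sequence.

diamond/107

Rank goes gold, silver, bronze, diamond, gold, silver, bronze → diamond (repeats gold → silver → bronze → diamond).
For the second component, +6 each step: 65, 71, 77, 83, 89, 95, 101 → 107.
Putting it together: diamond/107.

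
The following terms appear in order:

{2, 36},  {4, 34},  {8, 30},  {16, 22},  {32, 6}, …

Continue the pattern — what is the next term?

First slot: ×2 each step, so 2, 4, 8, 16, 32 → 64.
Second slot: 36, 34, 30, 22, 6 → -26 (together with the first slot always sums to 38).
So the next term is {64, -26}.

{64, -26}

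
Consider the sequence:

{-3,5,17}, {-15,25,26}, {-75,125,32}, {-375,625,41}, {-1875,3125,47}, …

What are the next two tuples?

{-9375,15625,56}, {-46875,78125,62}

For the first part, ×5 each step: -3, -15, -75, -375, -1875 → -9375 → -46875.
Second part goes 5, 25, 125, 625, 3125 → 15625 → 78125 (×5 each step).
For the third part, alternating steps +9, +6, +9, +6, …: 17, 26, 32, 41, 47 → 56 → 62.
Putting the parts together: {-9375,15625,56} and then {-46875,78125,62}.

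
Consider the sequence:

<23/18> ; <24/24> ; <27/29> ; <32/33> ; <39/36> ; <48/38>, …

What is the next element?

<59/39>

First coordinate: differences are 1, 3, 5, … (increasing by 2 each time); 23, 24, 27, 32, 39, 48 → 59.
Second coordinate goes 18, 24, 29, 33, 36, 38 → 39 (differences are 6, 5, 4, … (decreasing by 1 each time)).
So the next element is <59/39>.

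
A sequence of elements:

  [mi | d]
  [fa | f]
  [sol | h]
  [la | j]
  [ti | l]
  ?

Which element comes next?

[do | n]

Note — runs through the solfège scale do→ti: mi, fa, sol, la, ti → do.
Letter goes d, f, h, j, l → n (letters move forward 2 places in the alphabet).
So the next element is [do | n].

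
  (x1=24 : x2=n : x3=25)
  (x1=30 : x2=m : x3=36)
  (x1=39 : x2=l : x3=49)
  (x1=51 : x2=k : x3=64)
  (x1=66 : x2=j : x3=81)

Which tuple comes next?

(x1=84 : x2=i : x3=100)

X1: 24, 30, 39, 51, 66 → 84 (differences are 6, 9, 12, … (increasing by 3 each time)).
For the x2, letters move back 1 place in the alphabet: n, m, l, k, j → i.
X3: perfect squares: 5², 6², 7², …, so 25, 36, 49, 64, 81 → 100.
So the next tuple is (x1=84 : x2=i : x3=100).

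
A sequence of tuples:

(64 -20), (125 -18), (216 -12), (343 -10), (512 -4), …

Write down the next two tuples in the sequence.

First slot: perfect cubes: 4³, 5³, 6³, …; 64, 125, 216, 343, 512 → 729 → 1000.
Second slot: alternating steps +2, +6, +2, +6, …, so -20, -18, -12, -10, -4 → -2 → 4.
Putting the parts together: (729 -2) and then (1000 4).

(729 -2), (1000 4)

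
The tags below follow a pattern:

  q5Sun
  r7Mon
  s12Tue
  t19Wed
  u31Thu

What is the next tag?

v50Fri

Letter: letters move forward 1 place in the alphabet, so q, r, s, t, u → v.
Second component: each term is the sum of the two before it; 5, 7, 12, 19, 31 → 50.
Day: Sun, Mon, Tue, Wed, Thu → Fri (runs through the weekdays Mon→Sun).
So the next tag is v50Fri.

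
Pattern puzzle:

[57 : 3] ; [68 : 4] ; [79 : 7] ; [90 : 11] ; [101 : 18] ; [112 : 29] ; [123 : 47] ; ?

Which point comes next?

For the first slot, +11 each step: 57, 68, 79, 90, 101, 112, 123 → 134.
Second slot: each term is the sum of the two before it, so 3, 4, 7, 11, 18, 29, 47 → 76.
So the next point is [134 : 76].

[134 : 76]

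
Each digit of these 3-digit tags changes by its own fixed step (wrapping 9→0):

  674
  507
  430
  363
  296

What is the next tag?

129

First digit: 6, 5, 4, 3, 2 → 1 (−1 each step, mod 10).
Second digit: 7, 0, 3, 6, 9 → 2 (+3 each step, mod 10).
For the third digit, +3 each step, mod 10: 4, 7, 0, 3, 6 → 9.
So the next tag is 129.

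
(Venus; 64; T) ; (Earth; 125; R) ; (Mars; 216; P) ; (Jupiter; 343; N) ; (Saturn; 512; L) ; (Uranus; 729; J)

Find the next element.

Planet goes Venus, Earth, Mars, Jupiter, Saturn, Uranus → Neptune (runs through the planets Mercury→Neptune).
Second coordinate — perfect cubes: 4³, 5³, 6³, …: 64, 125, 216, 343, 512, 729 → 1000.
Letter: T, R, P, N, L, J → H (letters move back 2 places in the alphabet).
Putting it together: (Neptune; 1000; H).

(Neptune; 1000; H)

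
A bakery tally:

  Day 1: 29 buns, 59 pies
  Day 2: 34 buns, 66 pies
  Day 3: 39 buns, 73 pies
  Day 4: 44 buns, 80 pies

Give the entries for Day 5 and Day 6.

49 buns, 87 pies; 54 buns, 94 pies

For the buns, +5 each step: 29, 34, 39, 44 → 49 → 54.
Pies: +7 each step, so 59, 66, 73, 80 → 87 → 94.
So the next two records are 49 buns, 87 pies and 54 buns, 94 pies.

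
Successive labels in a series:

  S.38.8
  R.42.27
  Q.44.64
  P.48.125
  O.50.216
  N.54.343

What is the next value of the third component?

For the third component, perfect cubes: 2³, 3³, 4³, …: 8, 27, 64, 125, 216, 343 → 512.

512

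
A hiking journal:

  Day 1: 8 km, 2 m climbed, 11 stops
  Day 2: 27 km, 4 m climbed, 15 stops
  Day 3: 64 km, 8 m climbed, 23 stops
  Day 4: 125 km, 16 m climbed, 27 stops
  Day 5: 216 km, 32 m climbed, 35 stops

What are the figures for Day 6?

For the km, perfect cubes: 2³, 3³, 4³, …: 8, 27, 64, 125, 216 → 343.
M climbed — ×2 each step: 2, 4, 8, 16, 32 → 64.
For the stops, alternating steps +4, +8, +4, +8, …: 11, 15, 23, 27, 35 → 39.
Putting it together: 343 km, 64 m climbed, 39 stops.

343 km, 64 m climbed, 39 stops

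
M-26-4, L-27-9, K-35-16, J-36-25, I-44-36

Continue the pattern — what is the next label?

H-45-49

Letter: letters move back 1 place in the alphabet, so M, L, K, J, I → H.
For the second component, alternating steps +1, +8, +1, +8, …: 26, 27, 35, 36, 44 → 45.
Third component — perfect squares: 2², 3², 4², …: 4, 9, 16, 25, 36 → 49.
Putting it together: H-45-49.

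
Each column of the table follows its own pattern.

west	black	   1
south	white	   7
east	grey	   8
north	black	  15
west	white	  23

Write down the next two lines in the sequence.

south  grey  38; east  black  61

Direction goes west, south, east, north, west → south → east (repeats west → south → east → north).
Shade — repeats black → white → grey: black, white, grey, black, white → grey → black.
Third component: each term is the sum of the two before it, so 1, 7, 8, 15, 23 → 38 → 61.
Putting the parts together: south  grey  38 and then east  black  61.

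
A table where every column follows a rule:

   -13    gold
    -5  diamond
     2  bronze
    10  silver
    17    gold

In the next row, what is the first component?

First component: -13, -5, 2, 10, 17 → 25 (alternating steps +8, +7, +8, +7, …).
Rank: repeats gold → diamond → bronze → silver, so gold, diamond, bronze, silver, gold → diamond.

25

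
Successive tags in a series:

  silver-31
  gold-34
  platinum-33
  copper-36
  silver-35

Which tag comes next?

Metal: silver, gold, platinum, copper, silver → gold (repeats silver → gold → platinum → copper).
Second component goes 31, 34, 33, 36, 35 → 38 (alternating steps +3, −1, +3, −1, …).
Combining the parts gives gold-38.

gold-38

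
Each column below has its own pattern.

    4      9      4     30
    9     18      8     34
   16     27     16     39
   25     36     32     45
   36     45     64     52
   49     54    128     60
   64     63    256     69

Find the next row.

81  72  512  79

First component: 4, 9, 16, 25, 36, 49, 64 → 81 (perfect squares: 2², 3², 4², …).
Second component — +9 each step: 9, 18, 27, 36, 45, 54, 63 → 72.
Third component goes 4, 8, 16, 32, 64, 128, 256 → 512 (×2 each step).
Fourth component: differences are 4, 5, 6, … (increasing by 1 each time); 30, 34, 39, 45, 52, 60, 69 → 79.
Combining the parts gives 81  72  512  79.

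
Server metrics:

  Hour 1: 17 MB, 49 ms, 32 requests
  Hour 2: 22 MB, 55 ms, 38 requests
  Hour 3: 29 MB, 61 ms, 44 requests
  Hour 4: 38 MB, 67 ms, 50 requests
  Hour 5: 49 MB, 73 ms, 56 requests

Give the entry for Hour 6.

MB: differences are 5, 7, 9, … (increasing by 2 each time), so 17, 22, 29, 38, 49 → 62.
Ms: 49, 55, 61, 67, 73 → 79 (+6 each step).
Requests: +6 each step; 32, 38, 44, 50, 56 → 62.
So the next record is 62 MB, 79 ms, 62 requests.

62 MB, 79 ms, 62 requests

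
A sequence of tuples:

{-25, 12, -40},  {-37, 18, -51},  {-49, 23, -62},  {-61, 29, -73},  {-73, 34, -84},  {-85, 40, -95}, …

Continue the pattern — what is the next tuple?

{-97, 45, -106}

First value: −12 each step, so -25, -37, -49, -61, -73, -85 → -97.
Second value — alternating steps +6, +5, +6, +5, …: 12, 18, 23, 29, 34, 40 → 45.
Third value: -40, -51, -62, -73, -84, -95 → -106 (−11 each step).
Putting it together: {-97, 45, -106}.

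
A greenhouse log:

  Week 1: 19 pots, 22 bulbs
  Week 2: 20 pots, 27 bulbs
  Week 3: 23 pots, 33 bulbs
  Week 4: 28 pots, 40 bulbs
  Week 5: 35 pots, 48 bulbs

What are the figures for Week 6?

Pots — differences are 1, 3, 5, … (increasing by 2 each time): 19, 20, 23, 28, 35 → 44.
Bulbs: 22, 27, 33, 40, 48 → 57 (differences are 5, 6, 7, … (increasing by 1 each time)).
Combining the parts gives 44 pots, 57 bulbs.

44 pots, 57 bulbs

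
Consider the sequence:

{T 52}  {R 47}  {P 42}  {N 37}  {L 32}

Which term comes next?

{J 27}

Letter: letters move back 2 places in the alphabet; T, R, P, N, L → J.
Second slot goes 52, 47, 42, 37, 32 → 27 (−5 each step).
Putting it together: {J 27}.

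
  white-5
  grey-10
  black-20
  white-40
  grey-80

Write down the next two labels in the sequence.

black-160 then white-320

Shade goes white, grey, black, white, grey → black → white (repeats white → grey → black).
Second component: ×2 each step, so 5, 10, 20, 40, 80 → 160 → 320.
Putting the parts together: black-160 and then white-320.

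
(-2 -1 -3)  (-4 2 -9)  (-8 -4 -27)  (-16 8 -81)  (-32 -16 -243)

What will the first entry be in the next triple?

First entry — ×2 each step: -2, -4, -8, -16, -32 → -64.

-64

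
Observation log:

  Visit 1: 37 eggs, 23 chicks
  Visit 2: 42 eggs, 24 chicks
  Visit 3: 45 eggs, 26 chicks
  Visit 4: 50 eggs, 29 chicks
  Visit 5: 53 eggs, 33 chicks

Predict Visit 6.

Eggs: 37, 42, 45, 50, 53 → 58 (alternating steps +5, +3, +5, +3, …).
Chicks: differences are 1, 2, 3, … (increasing by 1 each time); 23, 24, 26, 29, 33 → 38.
Putting it together: 58 eggs, 38 chicks.

58 eggs, 38 chicks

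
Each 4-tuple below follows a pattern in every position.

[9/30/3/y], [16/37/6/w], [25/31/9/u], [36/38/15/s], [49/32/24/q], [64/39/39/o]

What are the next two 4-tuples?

[81/33/63/m], [100/40/102/k]

First value: perfect squares: 3², 4², 5², …, so 9, 16, 25, 36, 49, 64 → 81 → 100.
Second value goes 30, 37, 31, 38, 32, 39 → 33 → 40 (alternating steps +7, −6, +7, −6, …).
Third value: each term is the sum of the two before it, so 3, 6, 9, 15, 24, 39 → 63 → 102.
For the letter, letters move back 2 places in the alphabet: y, w, u, s, q, o → m → k.
Putting the parts together: [81/33/63/m] and then [100/40/102/k].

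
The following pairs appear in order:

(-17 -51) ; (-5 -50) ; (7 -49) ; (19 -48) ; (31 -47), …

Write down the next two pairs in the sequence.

First slot — +12 each step: -17, -5, 7, 19, 31 → 43 → 55.
Second slot: +1 each step; -51, -50, -49, -48, -47 → -46 → -45.
So the next two pairs are (43 -46) and (55 -45).

(43 -46), (55 -45)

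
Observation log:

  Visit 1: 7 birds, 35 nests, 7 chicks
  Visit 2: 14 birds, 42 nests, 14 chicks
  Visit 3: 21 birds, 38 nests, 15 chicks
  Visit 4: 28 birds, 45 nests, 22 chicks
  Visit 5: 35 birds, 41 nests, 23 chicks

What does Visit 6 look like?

42 birds, 48 nests, 30 chicks

Birds: 7, 14, 21, 28, 35 → 42 (+7 each step).
Nests: 35, 42, 38, 45, 41 → 48 (alternating steps +7, −4, +7, −4, …).
Chicks: alternating steps +7, +1, +7, +1, …; 7, 14, 15, 22, 23 → 30.
Combining the parts gives 42 birds, 48 nests, 30 chicks.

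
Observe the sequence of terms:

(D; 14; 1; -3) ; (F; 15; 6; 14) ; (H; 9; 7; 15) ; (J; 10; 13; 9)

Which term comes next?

(L; 4; 20; 10)

For the letter, letters move forward 2 places in the alphabet: D, F, H, J → L.
Second slot goes 14, 15, 9, 10 → 4 (alternating steps +1, −6, +1, −6, …).
For the third slot, each term is the sum of the two before it: 1, 6, 7, 13 → 20.
Fourth slot — always the previous value of the second slot: -3, 14, 15, 9 → 10.
Putting it together: (L; 4; 20; 10).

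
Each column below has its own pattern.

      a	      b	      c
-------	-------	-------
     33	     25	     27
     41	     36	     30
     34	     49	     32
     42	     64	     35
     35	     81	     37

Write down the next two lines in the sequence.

43  100  40; 36  121  42

Column a goes 33, 41, 34, 42, 35 → 43 → 36 (alternating steps +8, −7, +8, −7, …).
Column b: perfect squares: 5², 6², 7², …; 25, 36, 49, 64, 81 → 100 → 121.
Column c: alternating steps +3, +2, +3, +2, …; 27, 30, 32, 35, 37 → 40 → 42.
Putting the parts together: 43  100  40 and then 36  121  42.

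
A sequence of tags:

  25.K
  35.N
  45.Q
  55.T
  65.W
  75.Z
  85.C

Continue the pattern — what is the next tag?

First component: +10 each step; 25, 35, 45, 55, 65, 75, 85 → 95.
Letter: letters move forward 3 places in the alphabet, wrapping Z→A; K, N, Q, T, W, Z, C → F.
Combining the parts gives 95.F.

95.F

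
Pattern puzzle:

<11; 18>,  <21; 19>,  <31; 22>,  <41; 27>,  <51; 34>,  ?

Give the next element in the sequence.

First entry: +10 each step; 11, 21, 31, 41, 51 → 61.
For the second entry, differences are 1, 3, 5, … (increasing by 2 each time): 18, 19, 22, 27, 34 → 43.
Combining the parts gives <61; 43>.

<61; 43>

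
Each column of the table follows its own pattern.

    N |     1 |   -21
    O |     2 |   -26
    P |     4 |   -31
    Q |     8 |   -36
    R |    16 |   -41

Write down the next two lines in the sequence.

Letter — letters move forward 1 place in the alphabet: N, O, P, Q, R → S → T.
Second component: ×2 each step, so 1, 2, 4, 8, 16 → 32 → 64.
Third component goes -21, -26, -31, -36, -41 → -46 → -51 (−5 each step).
So the next two lines are S  32  -46 and T  64  -51.

S  32  -46; T  64  -51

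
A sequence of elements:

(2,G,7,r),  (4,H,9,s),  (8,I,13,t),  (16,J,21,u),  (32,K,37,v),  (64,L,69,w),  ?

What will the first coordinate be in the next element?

First coordinate: ×2 each step, so 2, 4, 8, 16, 32, 64 → 128.

128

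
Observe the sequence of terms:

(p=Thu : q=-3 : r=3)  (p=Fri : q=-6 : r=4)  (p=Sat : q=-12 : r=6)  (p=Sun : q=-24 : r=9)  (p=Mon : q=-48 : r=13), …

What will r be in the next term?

18

P: runs through the weekdays Mon→Sun, so Thu, Fri, Sat, Sun, Mon → Tue.
For the q, ×2 each step: -3, -6, -12, -24, -48 → -96.
R: differences are 1, 2, 3, … (increasing by 1 each time), so 3, 4, 6, 9, 13 → 18.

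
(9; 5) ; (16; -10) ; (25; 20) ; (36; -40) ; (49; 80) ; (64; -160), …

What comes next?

(81; 320)

First entry: perfect squares: 3², 4², 5², …, so 9, 16, 25, 36, 49, 64 → 81.
For the second entry, ×(-2) each step: 5, -10, 20, -40, 80, -160 → 320.
Combining the parts gives (81; 320).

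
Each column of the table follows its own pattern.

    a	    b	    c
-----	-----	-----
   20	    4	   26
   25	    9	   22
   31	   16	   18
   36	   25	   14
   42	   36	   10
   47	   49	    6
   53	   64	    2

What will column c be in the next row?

Column c: 26, 22, 18, 14, 10, 6, 2 → -2 (−4 each step).

-2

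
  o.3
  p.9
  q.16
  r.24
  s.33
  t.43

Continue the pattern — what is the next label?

Letter — letters move forward 1 place in the alphabet: o, p, q, r, s, t → u.
Second component — differences are 6, 7, 8, … (increasing by 1 each time): 3, 9, 16, 24, 33, 43 → 54.
Putting it together: u.54.

u.54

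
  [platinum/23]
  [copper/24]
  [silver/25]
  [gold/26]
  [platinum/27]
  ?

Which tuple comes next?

Metal: platinum, copper, silver, gold, platinum → copper (repeats platinum → copper → silver → gold).
Second value — +1 each step: 23, 24, 25, 26, 27 → 28.
So the next tuple is [copper/28].

[copper/28]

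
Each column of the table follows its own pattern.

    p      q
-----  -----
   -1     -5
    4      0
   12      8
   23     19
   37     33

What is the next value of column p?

For the column p, differences are 5, 8, 11, … (increasing by 3 each time): -1, 4, 12, 23, 37 → 54.

54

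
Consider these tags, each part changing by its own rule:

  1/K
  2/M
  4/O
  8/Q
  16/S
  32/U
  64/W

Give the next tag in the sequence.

First component: ×2 each step; 1, 2, 4, 8, 16, 32, 64 → 128.
Letter: K, M, O, Q, S, U, W → Y (letters move forward 2 places in the alphabet).
So the next tag is 128/Y.

128/Y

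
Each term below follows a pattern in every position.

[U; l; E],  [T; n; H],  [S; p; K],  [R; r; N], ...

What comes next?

[Q; t; Q]

First letter: U, T, S, R → Q (letters move back 1 place in the alphabet).
Second letter: letters move forward 2 places in the alphabet; l, n, p, r → t.
Third letter goes E, H, K, N → Q (letters move forward 3 places in the alphabet).
So the next term is [Q; t; Q].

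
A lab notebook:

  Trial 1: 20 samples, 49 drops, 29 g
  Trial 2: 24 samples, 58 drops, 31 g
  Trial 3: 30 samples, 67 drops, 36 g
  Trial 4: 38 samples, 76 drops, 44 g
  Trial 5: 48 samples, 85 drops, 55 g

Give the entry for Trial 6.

60 samples, 94 drops, 69 g

Samples — differences are 4, 6, 8, … (increasing by 2 each time): 20, 24, 30, 38, 48 → 60.
For the drops, +9 each step: 49, 58, 67, 76, 85 → 94.
G: differences are 2, 5, 8, … (increasing by 3 each time); 29, 31, 36, 44, 55 → 69.
So the next row is 60 samples, 94 drops, 69 g.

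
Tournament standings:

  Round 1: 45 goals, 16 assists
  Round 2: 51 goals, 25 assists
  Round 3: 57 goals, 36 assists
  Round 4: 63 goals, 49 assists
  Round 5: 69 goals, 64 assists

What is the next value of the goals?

75

For the goals, +6 each step: 45, 51, 57, 63, 69 → 75.
Assists: perfect squares: 4², 5², 6², …, so 16, 25, 36, 49, 64 → 81.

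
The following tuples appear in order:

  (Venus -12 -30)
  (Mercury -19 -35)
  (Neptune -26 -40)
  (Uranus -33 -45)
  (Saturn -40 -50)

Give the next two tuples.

Planet — runs backward through the planets Mercury→Neptune: Venus, Mercury, Neptune, Uranus, Saturn → Jupiter → Mars.
Second value: -12, -19, -26, -33, -40 → -47 → -54 (−7 each step).
Third value: −5 each step; -30, -35, -40, -45, -50 → -55 → -60.
Putting the parts together: (Jupiter -47 -55) and then (Mars -54 -60).

(Jupiter -47 -55), (Mars -54 -60)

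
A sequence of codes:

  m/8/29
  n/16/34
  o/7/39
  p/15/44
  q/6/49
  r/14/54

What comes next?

Letter: letters move forward 1 place in the alphabet, so m, n, o, p, q, r → s.
Second component: 8, 16, 7, 15, 6, 14 → 5 (alternating steps +8, −9, +8, −9, …).
Third component: +5 each step, so 29, 34, 39, 44, 49, 54 → 59.
So the next code is s/5/59.

s/5/59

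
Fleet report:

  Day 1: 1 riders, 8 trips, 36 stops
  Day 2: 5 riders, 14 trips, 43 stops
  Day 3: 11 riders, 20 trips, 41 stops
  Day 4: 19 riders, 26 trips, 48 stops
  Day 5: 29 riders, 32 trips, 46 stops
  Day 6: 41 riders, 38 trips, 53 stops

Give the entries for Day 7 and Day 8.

55 riders, 44 trips, 51 stops; 71 riders, 50 trips, 58 stops

For the riders, differences are 4, 6, 8, … (increasing by 2 each time): 1, 5, 11, 19, 29, 41 → 55 → 71.
For the trips, +6 each step: 8, 14, 20, 26, 32, 38 → 44 → 50.
Stops: alternating steps +7, −2, +7, −2, …; 36, 43, 41, 48, 46, 53 → 51 → 58.
Putting the parts together: 55 riders, 44 trips, 51 stops and then 71 riders, 50 trips, 58 stops.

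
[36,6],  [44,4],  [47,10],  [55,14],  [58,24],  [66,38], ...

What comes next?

[69,62]

First entry goes 36, 44, 47, 55, 58, 66 → 69 (alternating steps +8, +3, +8, +3, …).
Second entry — each term is the sum of the two before it: 6, 4, 10, 14, 24, 38 → 62.
Putting it together: [69,62].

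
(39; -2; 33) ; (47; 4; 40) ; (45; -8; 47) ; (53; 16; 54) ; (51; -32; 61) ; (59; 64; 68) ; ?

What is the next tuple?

(57; -128; 75)

First coordinate: 39, 47, 45, 53, 51, 59 → 57 (alternating steps +8, −2, +8, −2, …).
Second coordinate — ×(-2) each step: -2, 4, -8, 16, -32, 64 → -128.
Third coordinate goes 33, 40, 47, 54, 61, 68 → 75 (+7 each step).
Combining the parts gives (57; -128; 75).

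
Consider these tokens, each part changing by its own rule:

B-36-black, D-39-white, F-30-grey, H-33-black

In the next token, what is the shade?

white

Shade: repeats black → white → grey, so black, white, grey, black → white.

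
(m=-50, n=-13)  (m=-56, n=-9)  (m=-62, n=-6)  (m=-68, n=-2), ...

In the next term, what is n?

M goes -50, -56, -62, -68 → -74 (−6 each step).
N: -13, -9, -6, -2 → 1 (alternating steps +4, +3, +4, +3, …).

1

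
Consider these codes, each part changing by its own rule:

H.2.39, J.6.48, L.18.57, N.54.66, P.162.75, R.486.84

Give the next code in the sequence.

T.1458.93

For the letter, letters move forward 2 places in the alphabet: H, J, L, N, P, R → T.
Second component — ×3 each step: 2, 6, 18, 54, 162, 486 → 1458.
Third component: 39, 48, 57, 66, 75, 84 → 93 (+9 each step).
Putting it together: T.1458.93.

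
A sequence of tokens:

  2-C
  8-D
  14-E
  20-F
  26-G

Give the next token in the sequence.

32-H

First component — +6 each step: 2, 8, 14, 20, 26 → 32.
Letter — letters move forward 1 place in the alphabet: C, D, E, F, G → H.
Putting it together: 32-H.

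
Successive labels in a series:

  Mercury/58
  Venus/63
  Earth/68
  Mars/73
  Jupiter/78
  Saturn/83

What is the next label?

Planet — runs through the planets Mercury→Neptune: Mercury, Venus, Earth, Mars, Jupiter, Saturn → Uranus.
Second component: +5 each step; 58, 63, 68, 73, 78, 83 → 88.
So the next label is Uranus/88.

Uranus/88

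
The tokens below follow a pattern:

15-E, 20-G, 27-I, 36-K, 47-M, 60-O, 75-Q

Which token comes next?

For the first component, differences are 5, 7, 9, … (increasing by 2 each time): 15, 20, 27, 36, 47, 60, 75 → 92.
Letter goes E, G, I, K, M, O, Q → S (letters move forward 2 places in the alphabet).
Combining the parts gives 92-S.

92-S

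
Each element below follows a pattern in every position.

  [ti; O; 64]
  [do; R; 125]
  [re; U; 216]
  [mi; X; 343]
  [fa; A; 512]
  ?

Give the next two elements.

[sol; D; 729], [la; G; 1000]

For the note, runs through the solfège scale do→ti: ti, do, re, mi, fa → sol → la.
For the letter, letters move forward 3 places in the alphabet, wrapping Z→A: O, R, U, X, A → D → G.
Third component goes 64, 125, 216, 343, 512 → 729 → 1000 (perfect cubes: 4³, 5³, 6³, …).
Putting the parts together: [sol; D; 729] and then [la; G; 1000].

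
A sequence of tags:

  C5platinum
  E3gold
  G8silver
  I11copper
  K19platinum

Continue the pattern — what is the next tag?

M30gold

Letter — letters move forward 2 places in the alphabet: C, E, G, I, K → M.
Second component: 5, 3, 8, 11, 19 → 30 (each term is the sum of the two before it).
Metal goes platinum, gold, silver, copper, platinum → gold (repeats platinum → gold → silver → copper).
Combining the parts gives M30gold.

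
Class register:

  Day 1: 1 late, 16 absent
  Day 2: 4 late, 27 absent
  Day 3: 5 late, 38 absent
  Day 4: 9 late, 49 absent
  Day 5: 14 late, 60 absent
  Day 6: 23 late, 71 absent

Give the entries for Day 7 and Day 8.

Late: each term is the sum of the two before it; 1, 4, 5, 9, 14, 23 → 37 → 60.
Absent — +11 each step: 16, 27, 38, 49, 60, 71 → 82 → 93.
So the next two lines are 37 late, 82 absent and 60 late, 93 absent.

37 late, 82 absent; 60 late, 93 absent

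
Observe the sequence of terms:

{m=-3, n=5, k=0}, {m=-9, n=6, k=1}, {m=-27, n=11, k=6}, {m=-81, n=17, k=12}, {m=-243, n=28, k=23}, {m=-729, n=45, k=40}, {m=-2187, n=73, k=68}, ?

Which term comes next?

M: ×3 each step; -3, -9, -27, -81, -243, -729, -2187 → -6561.
N: each term is the sum of the two before it, so 5, 6, 11, 17, 28, 45, 73 → 118.
For the k, always 5 less than the n: 0, 1, 6, 12, 23, 40, 68 → 113.
So the next term is {m=-6561, n=118, k=113}.

{m=-6561, n=118, k=113}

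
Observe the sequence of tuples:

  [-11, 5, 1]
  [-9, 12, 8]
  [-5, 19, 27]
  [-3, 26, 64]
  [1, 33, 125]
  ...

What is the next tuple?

[3, 40, 216]

First part: -11, -9, -5, -3, 1 → 3 (alternating steps +2, +4, +2, +4, …).
Second part: +7 each step, so 5, 12, 19, 26, 33 → 40.
Third part: perfect cubes: 1³, 2³, 3³, …; 1, 8, 27, 64, 125 → 216.
Combining the parts gives [3, 40, 216].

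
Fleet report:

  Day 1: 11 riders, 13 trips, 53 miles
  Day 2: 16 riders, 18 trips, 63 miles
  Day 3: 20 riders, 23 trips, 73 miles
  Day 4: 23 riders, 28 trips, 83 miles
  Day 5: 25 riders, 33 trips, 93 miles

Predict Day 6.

Riders: 11, 16, 20, 23, 25 → 26 (differences are 5, 4, 3, … (decreasing by 1 each time)).
Trips: 13, 18, 23, 28, 33 → 38 (+5 each step).
Miles: +10 each step; 53, 63, 73, 83, 93 → 103.
So the next line is 26 riders, 38 trips, 103 miles.

26 riders, 38 trips, 103 miles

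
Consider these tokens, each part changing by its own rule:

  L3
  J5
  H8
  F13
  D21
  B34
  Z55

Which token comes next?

X89

Letter: letters move back 2 places in the alphabet, wrapping A→Z; L, J, H, F, D, B, Z → X.
Second component goes 3, 5, 8, 13, 21, 34, 55 → 89 (each term is the sum of the two before it).
Putting it together: X89.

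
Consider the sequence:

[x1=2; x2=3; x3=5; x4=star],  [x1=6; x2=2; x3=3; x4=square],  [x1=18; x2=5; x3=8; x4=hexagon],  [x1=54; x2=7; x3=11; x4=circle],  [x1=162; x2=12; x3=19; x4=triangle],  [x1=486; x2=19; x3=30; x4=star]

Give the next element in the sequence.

[x1=1458; x2=31; x3=49; x4=square]

X1: ×3 each step, so 2, 6, 18, 54, 162, 486 → 1458.
X2 goes 3, 2, 5, 7, 12, 19 → 31 (each term is the sum of the two before it).
For the x3, each term is the sum of the two before it: 5, 3, 8, 11, 19, 30 → 49.
X4 goes star, square, hexagon, circle, triangle, star → square (repeats star → square → hexagon → circle → triangle).
Combining the parts gives [x1=1458; x2=31; x3=49; x4=square].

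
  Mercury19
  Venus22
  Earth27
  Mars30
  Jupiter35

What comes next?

Planet: runs through the planets Mercury→Neptune; Mercury, Venus, Earth, Mars, Jupiter → Saturn.
Second component: alternating steps +3, +5, +3, +5, …, so 19, 22, 27, 30, 35 → 38.
So the next token is Saturn38.

Saturn38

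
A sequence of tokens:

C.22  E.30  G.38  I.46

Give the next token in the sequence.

Letter: letters move forward 2 places in the alphabet; C, E, G, I → K.
For the second component, +8 each step: 22, 30, 38, 46 → 54.
Putting it together: K.54.

K.54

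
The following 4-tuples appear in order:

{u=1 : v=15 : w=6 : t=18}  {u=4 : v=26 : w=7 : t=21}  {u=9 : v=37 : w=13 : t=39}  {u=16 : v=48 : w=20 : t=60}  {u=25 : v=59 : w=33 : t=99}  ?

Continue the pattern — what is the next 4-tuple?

{u=36 : v=70 : w=53 : t=159}

U — perfect squares: 1², 2², 3², …: 1, 4, 9, 16, 25 → 36.
V goes 15, 26, 37, 48, 59 → 70 (+11 each step).
W: each term is the sum of the two before it, so 6, 7, 13, 20, 33 → 53.
T: always 3 × the w, so 18, 21, 39, 60, 99 → 159.
So the next 4-tuple is {u=36 : v=70 : w=53 : t=159}.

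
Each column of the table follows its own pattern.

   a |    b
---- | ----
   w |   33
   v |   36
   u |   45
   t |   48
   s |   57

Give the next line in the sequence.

r  60

For the column a, letters move back 1 place in the alphabet: w, v, u, t, s → r.
Column b: alternating steps +3, +9, +3, +9, …, so 33, 36, 45, 48, 57 → 60.
Combining the parts gives r  60.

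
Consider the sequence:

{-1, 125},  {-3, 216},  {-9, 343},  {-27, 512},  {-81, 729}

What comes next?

{-243, 1000}

For the first value, ×3 each step: -1, -3, -9, -27, -81 → -243.
For the second value, perfect cubes: 5³, 6³, 7³, …: 125, 216, 343, 512, 729 → 1000.
So the next element is {-243, 1000}.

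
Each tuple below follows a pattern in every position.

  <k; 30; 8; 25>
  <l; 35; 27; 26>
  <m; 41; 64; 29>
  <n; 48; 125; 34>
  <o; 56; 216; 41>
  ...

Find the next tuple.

Letter goes k, l, m, n, o → p (letters move forward 1 place in the alphabet).
Second part goes 30, 35, 41, 48, 56 → 65 (differences are 5, 6, 7, … (increasing by 1 each time)).
Third part — perfect cubes: 2³, 3³, 4³, …: 8, 27, 64, 125, 216 → 343.
For the fourth part, differences are 1, 3, 5, … (increasing by 2 each time): 25, 26, 29, 34, 41 → 50.
Putting it together: <p; 65; 343; 50>.

<p; 65; 343; 50>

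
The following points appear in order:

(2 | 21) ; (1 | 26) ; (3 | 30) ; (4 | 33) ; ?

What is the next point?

First value: 2, 1, 3, 4 → 7 (each term is the sum of the two before it).
Second value goes 21, 26, 30, 33 → 35 (differences are 5, 4, 3, … (decreasing by 1 each time)).
So the next point is (7 | 35).

(7 | 35)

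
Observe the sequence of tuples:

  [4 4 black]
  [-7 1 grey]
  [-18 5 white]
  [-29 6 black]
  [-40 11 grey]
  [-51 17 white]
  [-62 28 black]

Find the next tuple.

[-73 45 grey]

First slot — −11 each step: 4, -7, -18, -29, -40, -51, -62 → -73.
Second slot: 4, 1, 5, 6, 11, 17, 28 → 45 (each term is the sum of the two before it).
For the shade, repeats black → grey → white: black, grey, white, black, grey, white, black → grey.
Combining the parts gives [-73 45 grey].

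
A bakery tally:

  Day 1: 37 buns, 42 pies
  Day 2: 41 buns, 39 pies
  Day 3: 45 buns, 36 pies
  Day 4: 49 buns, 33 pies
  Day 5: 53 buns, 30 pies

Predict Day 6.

57 buns, 27 pies

Buns: +4 each step, so 37, 41, 45, 49, 53 → 57.
For the pies, −3 each step: 42, 39, 36, 33, 30 → 27.
Combining the parts gives 57 buns, 27 pies.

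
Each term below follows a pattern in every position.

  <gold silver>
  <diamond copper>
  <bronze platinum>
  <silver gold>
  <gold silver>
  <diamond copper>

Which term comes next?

<bronze platinum>

For the rank, repeats gold → diamond → bronze → silver: gold, diamond, bronze, silver, gold, diamond → bronze.
Metal: repeats silver → copper → platinum → gold; silver, copper, platinum, gold, silver, copper → platinum.
So the next term is <bronze platinum>.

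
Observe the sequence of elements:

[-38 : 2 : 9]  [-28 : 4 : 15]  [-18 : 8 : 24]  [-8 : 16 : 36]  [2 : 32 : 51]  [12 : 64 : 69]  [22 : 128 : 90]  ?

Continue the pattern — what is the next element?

[32 : 256 : 114]

For the first component, +10 each step: -38, -28, -18, -8, 2, 12, 22 → 32.
Second component: ×2 each step, so 2, 4, 8, 16, 32, 64, 128 → 256.
Third component: differences are 6, 9, 12, … (increasing by 3 each time), so 9, 15, 24, 36, 51, 69, 90 → 114.
Combining the parts gives [32 : 256 : 114].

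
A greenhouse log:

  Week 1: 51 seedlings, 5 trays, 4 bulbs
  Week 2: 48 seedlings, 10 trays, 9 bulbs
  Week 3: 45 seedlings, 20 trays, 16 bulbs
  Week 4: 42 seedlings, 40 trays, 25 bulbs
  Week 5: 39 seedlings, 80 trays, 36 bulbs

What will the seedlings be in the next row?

36

Seedlings: −3 each step, so 51, 48, 45, 42, 39 → 36.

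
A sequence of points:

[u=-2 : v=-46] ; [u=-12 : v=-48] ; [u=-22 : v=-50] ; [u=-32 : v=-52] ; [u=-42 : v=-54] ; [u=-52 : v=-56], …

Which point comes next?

For the u, −10 each step: -2, -12, -22, -32, -42, -52 → -62.
V goes -46, -48, -50, -52, -54, -56 → -58 (−2 each step).
Combining the parts gives [u=-62 : v=-58].

[u=-62 : v=-58]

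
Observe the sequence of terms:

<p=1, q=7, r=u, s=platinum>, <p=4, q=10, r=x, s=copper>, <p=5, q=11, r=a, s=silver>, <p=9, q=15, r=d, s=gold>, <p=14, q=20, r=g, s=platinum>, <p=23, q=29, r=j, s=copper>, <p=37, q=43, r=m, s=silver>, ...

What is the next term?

P: each term is the sum of the two before it; 1, 4, 5, 9, 14, 23, 37 → 60.
Q: 7, 10, 11, 15, 20, 29, 43 → 66 (always 6 more than the p).
R: letters move forward 3 places in the alphabet, wrapping Z→A; u, x, a, d, g, j, m → p.
S: repeats platinum → copper → silver → gold; platinum, copper, silver, gold, platinum, copper, silver → gold.
Putting it together: <p=60, q=66, r=p, s=gold>.

<p=60, q=66, r=p, s=gold>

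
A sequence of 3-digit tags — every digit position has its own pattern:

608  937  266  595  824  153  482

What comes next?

First digit: +3 each step, mod 10, so 6, 9, 2, 5, 8, 1, 4 → 7.
Second digit: 0, 3, 6, 9, 2, 5, 8 → 1 (+3 each step, mod 10).
For the third digit, −1 each step, mod 10: 8, 7, 6, 5, 4, 3, 2 → 1.
So the next tag is 711.

711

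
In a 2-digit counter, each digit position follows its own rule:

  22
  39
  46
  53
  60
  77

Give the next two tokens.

84 then 91

First digit — +1 each step, mod 10: 2, 3, 4, 5, 6, 7 → 8 → 9.
Second digit goes 2, 9, 6, 3, 0, 7 → 4 → 1 (−3 each step, mod 10).
Putting the parts together: 84 and then 91.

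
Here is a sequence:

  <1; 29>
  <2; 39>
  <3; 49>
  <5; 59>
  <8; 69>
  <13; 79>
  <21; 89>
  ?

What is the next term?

First coordinate: each term is the sum of the two before it; 1, 2, 3, 5, 8, 13, 21 → 34.
Second coordinate: 29, 39, 49, 59, 69, 79, 89 → 99 (+10 each step).
Putting it together: <34; 99>.

<34; 99>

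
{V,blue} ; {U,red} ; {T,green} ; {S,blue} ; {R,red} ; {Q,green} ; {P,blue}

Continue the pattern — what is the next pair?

{O,red}

Letter: letters move back 1 place in the alphabet, so V, U, T, S, R, Q, P → O.
Colour goes blue, red, green, blue, red, green, blue → red (repeats blue → red → green).
Combining the parts gives {O,red}.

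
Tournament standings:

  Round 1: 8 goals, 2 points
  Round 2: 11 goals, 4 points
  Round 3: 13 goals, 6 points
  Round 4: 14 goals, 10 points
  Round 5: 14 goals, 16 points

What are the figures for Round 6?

13 goals, 26 points

Goals goes 8, 11, 13, 14, 14 → 13 (differences are 3, 2, 1, … (decreasing by 1 each time)).
Points: each term is the sum of the two before it, so 2, 4, 6, 10, 16 → 26.
Combining the parts gives 13 goals, 26 points.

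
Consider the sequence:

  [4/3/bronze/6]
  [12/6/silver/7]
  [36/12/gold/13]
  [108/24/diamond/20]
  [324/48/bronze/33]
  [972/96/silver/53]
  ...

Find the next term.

First value: ×3 each step; 4, 12, 36, 108, 324, 972 → 2916.
Second value: ×2 each step; 3, 6, 12, 24, 48, 96 → 192.
For the rank, repeats bronze → silver → gold → diamond: bronze, silver, gold, diamond, bronze, silver → gold.
Fourth value: each term is the sum of the two before it; 6, 7, 13, 20, 33, 53 → 86.
So the next term is [2916/192/gold/86].

[2916/192/gold/86]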